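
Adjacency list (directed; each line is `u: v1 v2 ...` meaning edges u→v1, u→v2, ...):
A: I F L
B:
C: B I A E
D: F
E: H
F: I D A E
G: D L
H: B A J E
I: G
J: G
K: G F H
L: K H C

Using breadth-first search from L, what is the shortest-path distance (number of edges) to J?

2

Level 0: L
Level 1: C, H, K
Level 2: A, B, E, F, G, I, J
Level 3: D
J first appears at level 2.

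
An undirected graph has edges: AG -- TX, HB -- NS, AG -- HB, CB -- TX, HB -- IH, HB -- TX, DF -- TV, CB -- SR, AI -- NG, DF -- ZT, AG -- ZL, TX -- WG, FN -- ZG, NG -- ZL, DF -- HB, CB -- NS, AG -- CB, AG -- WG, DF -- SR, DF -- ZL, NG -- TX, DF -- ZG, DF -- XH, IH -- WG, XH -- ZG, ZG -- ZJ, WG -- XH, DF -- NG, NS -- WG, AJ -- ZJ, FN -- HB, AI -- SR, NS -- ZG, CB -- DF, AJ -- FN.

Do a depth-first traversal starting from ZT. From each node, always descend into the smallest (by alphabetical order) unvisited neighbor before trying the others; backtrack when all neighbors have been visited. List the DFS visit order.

Visit ZT
ZT → DF
DF → CB
CB → AG
AG → HB
HB → FN
FN → AJ
AJ → ZJ
ZJ → ZG
ZG → NS
NS → WG
WG → IH
WG → TX
TX → NG
NG → AI
AI → SR
NG → ZL
WG → XH
DF → TV

ZT -> DF -> CB -> AG -> HB -> FN -> AJ -> ZJ -> ZG -> NS -> WG -> IH -> TX -> NG -> AI -> SR -> ZL -> XH -> TV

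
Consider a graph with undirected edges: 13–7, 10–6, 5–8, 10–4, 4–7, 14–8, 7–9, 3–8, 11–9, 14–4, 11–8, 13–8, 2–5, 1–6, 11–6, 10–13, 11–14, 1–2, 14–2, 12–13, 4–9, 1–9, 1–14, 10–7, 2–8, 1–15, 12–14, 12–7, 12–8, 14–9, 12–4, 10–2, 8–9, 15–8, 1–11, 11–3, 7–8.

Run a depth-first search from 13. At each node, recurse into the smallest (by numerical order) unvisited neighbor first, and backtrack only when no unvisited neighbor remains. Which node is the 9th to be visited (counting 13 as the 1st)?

3

Visit 13
13 → 7
7 → 4
4 → 9
9 → 1
1 → 2
2 → 5
5 → 8
8 → 3
3 → 11
11 → 6
6 → 10
11 → 14
14 → 12
8 → 15

Visit order: 13, 7, 4, 9, 1, 2, 5, 8, 3, 11, 6, 10, 14, 12, 15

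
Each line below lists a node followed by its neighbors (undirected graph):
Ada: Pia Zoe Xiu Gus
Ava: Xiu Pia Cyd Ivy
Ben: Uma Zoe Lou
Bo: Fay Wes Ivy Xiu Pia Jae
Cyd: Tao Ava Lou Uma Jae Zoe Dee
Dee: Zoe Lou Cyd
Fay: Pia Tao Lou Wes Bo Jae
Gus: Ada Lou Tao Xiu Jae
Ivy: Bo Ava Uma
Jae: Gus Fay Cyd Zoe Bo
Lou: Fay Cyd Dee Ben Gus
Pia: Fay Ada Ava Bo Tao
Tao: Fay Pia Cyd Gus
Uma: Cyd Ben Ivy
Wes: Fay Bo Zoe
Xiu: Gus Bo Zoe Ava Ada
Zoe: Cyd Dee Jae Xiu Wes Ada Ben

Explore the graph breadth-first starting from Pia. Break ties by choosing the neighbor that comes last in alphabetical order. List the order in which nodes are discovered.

Pia → Tao → Fay → Bo → Ava → Ada → Gus → Cyd → Wes → Lou → Jae → Xiu → Ivy → Zoe → Uma → Dee → Ben

Visit Pia; enqueue Tao, Fay, Bo, Ava, Ada → queue [Tao, Fay, Bo, Ava, Ada]
Visit Tao; enqueue Gus, Cyd → queue [Fay, Bo, Ava, Ada, Gus, Cyd]
Visit Fay; enqueue Wes, Lou, Jae → queue [Bo, Ava, Ada, Gus, Cyd, Wes, Lou, Jae]
Visit Bo; enqueue Xiu, Ivy → queue [Ava, Ada, Gus, Cyd, Wes, Lou, Jae, Xiu, Ivy]
Visit Ava → queue [Ada, Gus, Cyd, Wes, Lou, Jae, Xiu, Ivy]
Visit Ada; enqueue Zoe → queue [Gus, Cyd, Wes, Lou, Jae, Xiu, Ivy, Zoe]
Visit Gus → queue [Cyd, Wes, Lou, Jae, Xiu, Ivy, Zoe]
Visit Cyd; enqueue Uma, Dee → queue [Wes, Lou, Jae, Xiu, Ivy, Zoe, Uma, Dee]
Visit Wes → queue [Lou, Jae, Xiu, Ivy, Zoe, Uma, Dee]
Visit Lou; enqueue Ben → queue [Jae, Xiu, Ivy, Zoe, Uma, Dee, Ben]
Visit Jae → queue [Xiu, Ivy, Zoe, Uma, Dee, Ben]
Visit Xiu → queue [Ivy, Zoe, Uma, Dee, Ben]
Visit Ivy → queue [Zoe, Uma, Dee, Ben]
Visit Zoe → queue [Uma, Dee, Ben]
Visit Uma → queue [Dee, Ben]
Visit Dee → queue [Ben]
Visit Ben → queue []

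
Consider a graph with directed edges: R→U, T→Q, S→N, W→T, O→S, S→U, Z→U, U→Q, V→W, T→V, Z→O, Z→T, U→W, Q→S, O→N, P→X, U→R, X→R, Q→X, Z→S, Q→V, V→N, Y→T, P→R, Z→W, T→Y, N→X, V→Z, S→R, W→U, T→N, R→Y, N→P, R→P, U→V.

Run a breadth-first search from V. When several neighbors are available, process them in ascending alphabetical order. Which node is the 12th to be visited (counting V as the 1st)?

Visit V; enqueue N, W, Z → queue [N, W, Z]
Visit N; enqueue P, X → queue [W, Z, P, X]
Visit W; enqueue T, U → queue [Z, P, X, T, U]
Visit Z; enqueue O, S → queue [P, X, T, U, O, S]
Visit P; enqueue R → queue [X, T, U, O, S, R]
Visit X → queue [T, U, O, S, R]
Visit T; enqueue Q, Y → queue [U, O, S, R, Q, Y]
Visit U → queue [O, S, R, Q, Y]
Visit O → queue [S, R, Q, Y]
Visit S → queue [R, Q, Y]
Visit R → queue [Q, Y]
Visit Q → queue [Y]
Visit Y → queue []

Visit order: V, N, W, Z, P, X, T, U, O, S, R, Q, Y

Q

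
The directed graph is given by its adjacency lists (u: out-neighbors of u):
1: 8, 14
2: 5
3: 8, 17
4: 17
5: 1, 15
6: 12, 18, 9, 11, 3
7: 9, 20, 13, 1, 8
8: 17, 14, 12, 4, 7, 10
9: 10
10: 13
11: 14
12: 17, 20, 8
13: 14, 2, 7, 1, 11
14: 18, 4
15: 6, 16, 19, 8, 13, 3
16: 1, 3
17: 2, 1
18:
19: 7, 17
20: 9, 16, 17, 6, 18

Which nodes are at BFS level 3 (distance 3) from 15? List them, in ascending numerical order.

5, 20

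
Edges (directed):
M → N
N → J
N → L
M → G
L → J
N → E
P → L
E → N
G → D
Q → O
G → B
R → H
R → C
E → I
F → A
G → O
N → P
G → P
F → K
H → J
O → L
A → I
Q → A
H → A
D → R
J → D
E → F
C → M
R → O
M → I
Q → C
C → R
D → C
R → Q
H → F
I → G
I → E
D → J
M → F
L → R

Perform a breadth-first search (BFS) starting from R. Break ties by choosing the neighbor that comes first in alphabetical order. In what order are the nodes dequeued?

R → C → H → O → Q → M → A → F → J → L → G → I → N → K → D → B → P → E

Visit R; enqueue C, H, O, Q → queue [C, H, O, Q]
Visit C; enqueue M → queue [H, O, Q, M]
Visit H; enqueue A, F, J → queue [O, Q, M, A, F, J]
Visit O; enqueue L → queue [Q, M, A, F, J, L]
Visit Q → queue [M, A, F, J, L]
Visit M; enqueue G, I, N → queue [A, F, J, L, G, I, N]
Visit A → queue [F, J, L, G, I, N]
Visit F; enqueue K → queue [J, L, G, I, N, K]
Visit J; enqueue D → queue [L, G, I, N, K, D]
Visit L → queue [G, I, N, K, D]
Visit G; enqueue B, P → queue [I, N, K, D, B, P]
Visit I; enqueue E → queue [N, K, D, B, P, E]
Visit N → queue [K, D, B, P, E]
Visit K → queue [D, B, P, E]
Visit D → queue [B, P, E]
Visit B → queue [P, E]
Visit P → queue [E]
Visit E → queue []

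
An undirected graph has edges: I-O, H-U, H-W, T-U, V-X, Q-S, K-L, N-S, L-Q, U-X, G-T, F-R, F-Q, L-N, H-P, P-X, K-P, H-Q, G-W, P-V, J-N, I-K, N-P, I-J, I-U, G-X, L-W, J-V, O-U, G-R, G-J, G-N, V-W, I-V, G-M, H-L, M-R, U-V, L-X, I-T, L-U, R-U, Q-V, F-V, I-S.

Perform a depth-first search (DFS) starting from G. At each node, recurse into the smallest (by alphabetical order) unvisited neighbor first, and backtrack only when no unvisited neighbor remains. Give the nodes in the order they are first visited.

G → J → I → K → L → H → P → N → S → Q → F → R → M → U → O → T → V → W → X

Visit G
G → J
J → I
I → K
K → L
L → H
H → P
P → N
N → S
S → Q
Q → F
F → R
R → M
R → U
U → O
U → T
U → V
V → W
V → X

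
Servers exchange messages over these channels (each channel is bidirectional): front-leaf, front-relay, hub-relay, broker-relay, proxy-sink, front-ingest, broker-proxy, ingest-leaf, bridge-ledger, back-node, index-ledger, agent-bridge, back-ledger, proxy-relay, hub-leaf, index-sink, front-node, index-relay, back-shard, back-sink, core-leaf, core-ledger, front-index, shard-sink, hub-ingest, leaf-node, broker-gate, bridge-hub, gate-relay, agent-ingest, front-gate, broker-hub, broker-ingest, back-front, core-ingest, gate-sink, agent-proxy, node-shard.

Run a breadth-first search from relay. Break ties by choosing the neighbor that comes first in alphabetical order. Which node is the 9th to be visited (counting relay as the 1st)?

Visit relay; enqueue broker, front, gate, hub, index, proxy → queue [broker, front, gate, hub, index, proxy]
Visit broker; enqueue ingest → queue [front, gate, hub, index, proxy, ingest]
Visit front; enqueue back, leaf, node → queue [gate, hub, index, proxy, ingest, back, leaf, node]
Visit gate; enqueue sink → queue [hub, index, proxy, ingest, back, leaf, node, sink]
Visit hub; enqueue bridge → queue [index, proxy, ingest, back, leaf, node, sink, bridge]
Visit index; enqueue ledger → queue [proxy, ingest, back, leaf, node, sink, bridge, ledger]
Visit proxy; enqueue agent → queue [ingest, back, leaf, node, sink, bridge, ledger, agent]
Visit ingest; enqueue core → queue [back, leaf, node, sink, bridge, ledger, agent, core]
Visit back; enqueue shard → queue [leaf, node, sink, bridge, ledger, agent, core, shard]
Visit leaf → queue [node, sink, bridge, ledger, agent, core, shard]
Visit node → queue [sink, bridge, ledger, agent, core, shard]
Visit sink → queue [bridge, ledger, agent, core, shard]
Visit bridge → queue [ledger, agent, core, shard]
Visit ledger → queue [agent, core, shard]
Visit agent → queue [core, shard]
Visit core → queue [shard]
Visit shard → queue []

Visit order: relay, broker, front, gate, hub, index, proxy, ingest, back, leaf, node, sink, bridge, ledger, agent, core, shard

back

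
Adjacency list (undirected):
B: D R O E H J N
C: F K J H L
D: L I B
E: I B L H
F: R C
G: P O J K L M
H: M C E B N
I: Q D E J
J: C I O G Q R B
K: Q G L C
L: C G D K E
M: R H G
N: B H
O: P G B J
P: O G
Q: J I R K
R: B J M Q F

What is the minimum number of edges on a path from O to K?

2

Level 0: O
Level 1: B, G, J, P
Level 2: C, D, E, H, I, K, L, M, N, Q, R
Level 3: F
K first appears at level 2.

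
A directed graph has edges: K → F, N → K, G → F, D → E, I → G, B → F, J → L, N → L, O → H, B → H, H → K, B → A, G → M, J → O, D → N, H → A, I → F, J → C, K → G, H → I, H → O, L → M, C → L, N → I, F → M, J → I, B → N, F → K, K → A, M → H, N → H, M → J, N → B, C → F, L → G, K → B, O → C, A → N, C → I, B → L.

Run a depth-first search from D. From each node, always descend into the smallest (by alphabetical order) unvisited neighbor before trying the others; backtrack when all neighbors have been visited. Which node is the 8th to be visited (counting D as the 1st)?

Visit D
D → E
D → N
N → B
B → A
B → F
F → K
K → G
G → M
M → H
H → I
H → O
O → C
C → L
M → J

Visit order: D, E, N, B, A, F, K, G, M, H, I, O, C, L, J

G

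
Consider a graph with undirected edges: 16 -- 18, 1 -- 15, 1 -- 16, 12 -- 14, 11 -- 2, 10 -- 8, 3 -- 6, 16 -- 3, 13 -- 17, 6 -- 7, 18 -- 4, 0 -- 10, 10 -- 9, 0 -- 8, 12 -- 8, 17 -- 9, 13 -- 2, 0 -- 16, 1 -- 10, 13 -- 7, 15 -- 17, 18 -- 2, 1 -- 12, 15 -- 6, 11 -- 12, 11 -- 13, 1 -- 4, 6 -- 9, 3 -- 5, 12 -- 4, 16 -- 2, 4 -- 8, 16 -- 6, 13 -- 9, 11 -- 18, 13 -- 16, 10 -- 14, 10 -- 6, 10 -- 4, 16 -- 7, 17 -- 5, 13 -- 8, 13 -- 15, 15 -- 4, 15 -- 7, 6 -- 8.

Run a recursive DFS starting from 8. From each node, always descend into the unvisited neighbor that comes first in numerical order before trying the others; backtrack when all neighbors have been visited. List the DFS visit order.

8 → 0 → 10 → 1 → 4 → 12 → 11 → 2 → 13 → 7 → 6 → 3 → 5 → 17 → 9 → 15 → 16 → 18 → 14

Visit 8
8 → 0
0 → 10
10 → 1
1 → 4
4 → 12
12 → 11
11 → 2
2 → 13
13 → 7
7 → 6
6 → 3
3 → 5
5 → 17
17 → 9
17 → 15
3 → 16
16 → 18
12 → 14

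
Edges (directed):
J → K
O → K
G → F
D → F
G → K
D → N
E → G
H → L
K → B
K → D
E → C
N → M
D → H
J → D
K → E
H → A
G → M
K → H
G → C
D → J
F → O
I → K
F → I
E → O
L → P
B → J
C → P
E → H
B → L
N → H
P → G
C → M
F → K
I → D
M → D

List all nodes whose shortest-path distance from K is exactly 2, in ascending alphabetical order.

A, C, F, G, J, L, N, O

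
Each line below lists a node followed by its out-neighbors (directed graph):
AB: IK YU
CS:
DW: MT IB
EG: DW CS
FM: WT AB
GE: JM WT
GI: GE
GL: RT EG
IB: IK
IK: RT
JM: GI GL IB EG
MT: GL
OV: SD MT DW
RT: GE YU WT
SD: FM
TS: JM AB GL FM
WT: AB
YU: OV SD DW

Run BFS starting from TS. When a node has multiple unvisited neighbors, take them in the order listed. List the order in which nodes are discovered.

TS, JM, AB, GL, FM, GI, IB, EG, IK, YU, RT, WT, GE, DW, CS, OV, SD, MT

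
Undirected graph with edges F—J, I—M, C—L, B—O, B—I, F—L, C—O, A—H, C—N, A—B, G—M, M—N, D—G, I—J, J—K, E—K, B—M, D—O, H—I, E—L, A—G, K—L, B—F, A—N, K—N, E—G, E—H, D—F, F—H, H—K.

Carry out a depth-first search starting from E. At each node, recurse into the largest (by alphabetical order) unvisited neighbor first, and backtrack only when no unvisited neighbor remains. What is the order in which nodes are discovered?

Visit E
E → L
L → K
K → N
N → M
M → I
I → J
J → F
F → H
H → A
A → G
G → D
D → O
O → C
O → B

E, L, K, N, M, I, J, F, H, A, G, D, O, C, B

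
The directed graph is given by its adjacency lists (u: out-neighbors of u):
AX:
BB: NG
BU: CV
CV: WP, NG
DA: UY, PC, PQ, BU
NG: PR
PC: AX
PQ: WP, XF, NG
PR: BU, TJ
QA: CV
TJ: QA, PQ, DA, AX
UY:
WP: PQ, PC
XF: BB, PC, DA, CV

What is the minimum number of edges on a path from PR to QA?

Level 0: PR
Level 1: BU, TJ
Level 2: AX, CV, DA, PQ, QA
Level 3: NG, PC, UY, WP, XF
Level 4: BB
QA first appears at level 2.

2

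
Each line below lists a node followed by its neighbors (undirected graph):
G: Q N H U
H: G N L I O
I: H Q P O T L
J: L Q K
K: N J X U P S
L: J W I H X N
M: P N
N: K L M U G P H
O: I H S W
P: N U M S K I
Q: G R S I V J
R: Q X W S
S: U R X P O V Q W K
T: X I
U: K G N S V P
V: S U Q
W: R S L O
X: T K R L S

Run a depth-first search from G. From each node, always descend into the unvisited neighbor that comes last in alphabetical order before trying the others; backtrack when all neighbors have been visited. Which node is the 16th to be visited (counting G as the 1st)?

Visit G
G → U
U → V
V → S
S → X
X → T
T → I
I → Q
Q → R
R → W
W → O
O → H
H → N
N → P
P → M
P → K
K → J
J → L

Visit order: G, U, V, S, X, T, I, Q, R, W, O, H, N, P, M, K, J, L

K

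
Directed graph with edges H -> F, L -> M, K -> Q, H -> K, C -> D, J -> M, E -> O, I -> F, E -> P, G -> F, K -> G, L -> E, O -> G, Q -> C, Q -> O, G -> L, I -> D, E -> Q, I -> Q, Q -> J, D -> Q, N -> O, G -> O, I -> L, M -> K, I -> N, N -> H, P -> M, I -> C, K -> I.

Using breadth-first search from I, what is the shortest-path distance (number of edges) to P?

3

Level 0: I
Level 1: C, D, F, L, N, Q
Level 2: E, H, J, M, O
Level 3: G, K, P
P first appears at level 3.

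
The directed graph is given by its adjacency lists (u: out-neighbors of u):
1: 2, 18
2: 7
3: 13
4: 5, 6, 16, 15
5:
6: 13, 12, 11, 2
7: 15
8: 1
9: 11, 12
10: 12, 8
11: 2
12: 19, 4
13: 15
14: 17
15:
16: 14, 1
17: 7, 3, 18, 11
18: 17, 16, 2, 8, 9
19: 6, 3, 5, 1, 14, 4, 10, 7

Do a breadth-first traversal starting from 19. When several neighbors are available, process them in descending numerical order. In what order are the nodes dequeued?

19 14 10 7 6 5 4 3 1 17 12 8 15 13 11 2 16 18 9

Visit 19; enqueue 14, 10, 7, 6, 5, 4, 3, 1 → queue [14, 10, 7, 6, 5, 4, 3, 1]
Visit 14; enqueue 17 → queue [10, 7, 6, 5, 4, 3, 1, 17]
Visit 10; enqueue 12, 8 → queue [7, 6, 5, 4, 3, 1, 17, 12, 8]
Visit 7; enqueue 15 → queue [6, 5, 4, 3, 1, 17, 12, 8, 15]
Visit 6; enqueue 13, 11, 2 → queue [5, 4, 3, 1, 17, 12, 8, 15, 13, 11, 2]
Visit 5 → queue [4, 3, 1, 17, 12, 8, 15, 13, 11, 2]
Visit 4; enqueue 16 → queue [3, 1, 17, 12, 8, 15, 13, 11, 2, 16]
Visit 3 → queue [1, 17, 12, 8, 15, 13, 11, 2, 16]
Visit 1; enqueue 18 → queue [17, 12, 8, 15, 13, 11, 2, 16, 18]
Visit 17 → queue [12, 8, 15, 13, 11, 2, 16, 18]
Visit 12 → queue [8, 15, 13, 11, 2, 16, 18]
Visit 8 → queue [15, 13, 11, 2, 16, 18]
Visit 15 → queue [13, 11, 2, 16, 18]
Visit 13 → queue [11, 2, 16, 18]
Visit 11 → queue [2, 16, 18]
Visit 2 → queue [16, 18]
Visit 16 → queue [18]
Visit 18; enqueue 9 → queue [9]
Visit 9 → queue []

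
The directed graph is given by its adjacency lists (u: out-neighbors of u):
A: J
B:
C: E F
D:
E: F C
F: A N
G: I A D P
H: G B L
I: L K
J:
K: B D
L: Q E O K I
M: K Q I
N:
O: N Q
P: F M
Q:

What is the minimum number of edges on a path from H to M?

3

Level 0: H
Level 1: B, G, L
Level 2: A, D, E, I, K, O, P, Q
Level 3: C, F, J, M, N
M first appears at level 3.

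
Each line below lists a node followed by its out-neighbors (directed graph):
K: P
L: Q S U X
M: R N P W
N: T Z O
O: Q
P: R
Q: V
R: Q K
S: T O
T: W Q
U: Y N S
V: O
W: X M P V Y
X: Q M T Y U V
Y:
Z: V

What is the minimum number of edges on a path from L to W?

3

Level 0: L
Level 1: Q, S, U, X
Level 2: M, N, O, T, V, Y
Level 3: P, R, W, Z
Level 4: K
W first appears at level 3.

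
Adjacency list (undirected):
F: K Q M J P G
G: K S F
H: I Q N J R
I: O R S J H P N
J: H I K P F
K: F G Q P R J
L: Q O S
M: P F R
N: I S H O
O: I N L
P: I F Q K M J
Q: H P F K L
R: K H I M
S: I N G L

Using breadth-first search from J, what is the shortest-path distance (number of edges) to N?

2

Level 0: J
Level 1: F, H, I, K, P
Level 2: G, M, N, O, Q, R, S
Level 3: L
N first appears at level 2.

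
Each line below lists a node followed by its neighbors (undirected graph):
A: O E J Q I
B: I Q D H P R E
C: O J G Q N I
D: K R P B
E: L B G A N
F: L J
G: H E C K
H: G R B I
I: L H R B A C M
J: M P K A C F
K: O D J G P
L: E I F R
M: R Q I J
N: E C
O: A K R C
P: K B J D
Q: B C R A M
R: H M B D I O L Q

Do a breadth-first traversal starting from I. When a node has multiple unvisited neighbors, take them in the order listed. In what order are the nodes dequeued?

Visit I; enqueue L, H, R, B, A, C, M → queue [L, H, R, B, A, C, M]
Visit L; enqueue E, F → queue [H, R, B, A, C, M, E, F]
Visit H; enqueue G → queue [R, B, A, C, M, E, F, G]
Visit R; enqueue D, O, Q → queue [B, A, C, M, E, F, G, D, O, Q]
Visit B; enqueue P → queue [A, C, M, E, F, G, D, O, Q, P]
Visit A; enqueue J → queue [C, M, E, F, G, D, O, Q, P, J]
Visit C; enqueue N → queue [M, E, F, G, D, O, Q, P, J, N]
Visit M → queue [E, F, G, D, O, Q, P, J, N]
Visit E → queue [F, G, D, O, Q, P, J, N]
Visit F → queue [G, D, O, Q, P, J, N]
Visit G; enqueue K → queue [D, O, Q, P, J, N, K]
Visit D → queue [O, Q, P, J, N, K]
Visit O → queue [Q, P, J, N, K]
Visit Q → queue [P, J, N, K]
Visit P → queue [J, N, K]
Visit J → queue [N, K]
Visit N → queue [K]
Visit K → queue []

I L H R B A C M E F G D O Q P J N K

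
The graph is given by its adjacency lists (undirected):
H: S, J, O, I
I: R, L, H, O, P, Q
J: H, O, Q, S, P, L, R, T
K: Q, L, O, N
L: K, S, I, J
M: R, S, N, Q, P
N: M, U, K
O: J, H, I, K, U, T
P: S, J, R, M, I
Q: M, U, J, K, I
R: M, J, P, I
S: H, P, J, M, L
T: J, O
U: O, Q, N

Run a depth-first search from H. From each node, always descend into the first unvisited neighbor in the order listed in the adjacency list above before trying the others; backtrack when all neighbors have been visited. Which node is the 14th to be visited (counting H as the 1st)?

T

Visit H
H → S
S → P
P → J
J → O
O → I
I → R
R → M
M → N
N → U
U → Q
Q → K
K → L
O → T

Visit order: H, S, P, J, O, I, R, M, N, U, Q, K, L, T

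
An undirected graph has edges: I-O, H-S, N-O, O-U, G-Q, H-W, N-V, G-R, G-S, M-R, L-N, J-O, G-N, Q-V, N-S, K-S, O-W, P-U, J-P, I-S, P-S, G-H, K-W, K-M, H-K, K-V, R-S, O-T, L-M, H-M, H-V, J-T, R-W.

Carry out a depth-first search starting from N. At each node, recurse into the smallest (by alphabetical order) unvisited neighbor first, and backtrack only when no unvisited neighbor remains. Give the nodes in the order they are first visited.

Visit N
N → G
G → H
H → K
K → M
M → L
M → R
R → S
S → I
I → O
O → J
J → P
P → U
J → T
O → W
K → V
V → Q

N G H K M L R S I O J P U T W V Q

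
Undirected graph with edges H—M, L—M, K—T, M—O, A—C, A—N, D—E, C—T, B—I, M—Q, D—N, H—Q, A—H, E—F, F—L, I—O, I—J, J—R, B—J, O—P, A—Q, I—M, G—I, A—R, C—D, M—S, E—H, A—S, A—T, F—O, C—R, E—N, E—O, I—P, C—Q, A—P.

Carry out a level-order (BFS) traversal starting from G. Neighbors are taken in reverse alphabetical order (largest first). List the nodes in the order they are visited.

Visit G; enqueue I → queue [I]
Visit I; enqueue P, O, M, J, B → queue [P, O, M, J, B]
Visit P; enqueue A → queue [O, M, J, B, A]
Visit O; enqueue F, E → queue [M, J, B, A, F, E]
Visit M; enqueue S, Q, L, H → queue [J, B, A, F, E, S, Q, L, H]
Visit J; enqueue R → queue [B, A, F, E, S, Q, L, H, R]
Visit B → queue [A, F, E, S, Q, L, H, R]
Visit A; enqueue T, N, C → queue [F, E, S, Q, L, H, R, T, N, C]
Visit F → queue [E, S, Q, L, H, R, T, N, C]
Visit E; enqueue D → queue [S, Q, L, H, R, T, N, C, D]
Visit S → queue [Q, L, H, R, T, N, C, D]
Visit Q → queue [L, H, R, T, N, C, D]
Visit L → queue [H, R, T, N, C, D]
Visit H → queue [R, T, N, C, D]
Visit R → queue [T, N, C, D]
Visit T; enqueue K → queue [N, C, D, K]
Visit N → queue [C, D, K]
Visit C → queue [D, K]
Visit D → queue [K]
Visit K → queue []

G I P O M J B A F E S Q L H R T N C D K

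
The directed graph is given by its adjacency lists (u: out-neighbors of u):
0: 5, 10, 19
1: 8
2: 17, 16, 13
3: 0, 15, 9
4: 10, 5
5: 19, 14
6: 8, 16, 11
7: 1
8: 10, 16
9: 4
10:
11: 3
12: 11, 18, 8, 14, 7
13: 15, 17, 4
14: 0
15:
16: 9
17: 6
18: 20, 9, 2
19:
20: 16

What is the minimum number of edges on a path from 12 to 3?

2

Level 0: 12
Level 1: 7, 8, 11, 14, 18
Level 2: 0, 1, 2, 3, 9, 10, 16, 20
Level 3: 4, 5, 13, 15, 17, 19
Level 4: 6
3 first appears at level 2.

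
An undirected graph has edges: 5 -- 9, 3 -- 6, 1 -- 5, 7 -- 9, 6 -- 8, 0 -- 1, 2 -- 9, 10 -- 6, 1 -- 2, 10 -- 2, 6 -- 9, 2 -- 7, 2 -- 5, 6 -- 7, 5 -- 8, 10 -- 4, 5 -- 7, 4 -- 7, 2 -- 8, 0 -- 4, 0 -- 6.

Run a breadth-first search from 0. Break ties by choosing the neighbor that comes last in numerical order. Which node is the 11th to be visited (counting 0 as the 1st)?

2

Visit 0; enqueue 6, 4, 1 → queue [6, 4, 1]
Visit 6; enqueue 10, 9, 8, 7, 3 → queue [4, 1, 10, 9, 8, 7, 3]
Visit 4 → queue [1, 10, 9, 8, 7, 3]
Visit 1; enqueue 5, 2 → queue [10, 9, 8, 7, 3, 5, 2]
Visit 10 → queue [9, 8, 7, 3, 5, 2]
Visit 9 → queue [8, 7, 3, 5, 2]
Visit 8 → queue [7, 3, 5, 2]
Visit 7 → queue [3, 5, 2]
Visit 3 → queue [5, 2]
Visit 5 → queue [2]
Visit 2 → queue []

Visit order: 0, 6, 4, 1, 10, 9, 8, 7, 3, 5, 2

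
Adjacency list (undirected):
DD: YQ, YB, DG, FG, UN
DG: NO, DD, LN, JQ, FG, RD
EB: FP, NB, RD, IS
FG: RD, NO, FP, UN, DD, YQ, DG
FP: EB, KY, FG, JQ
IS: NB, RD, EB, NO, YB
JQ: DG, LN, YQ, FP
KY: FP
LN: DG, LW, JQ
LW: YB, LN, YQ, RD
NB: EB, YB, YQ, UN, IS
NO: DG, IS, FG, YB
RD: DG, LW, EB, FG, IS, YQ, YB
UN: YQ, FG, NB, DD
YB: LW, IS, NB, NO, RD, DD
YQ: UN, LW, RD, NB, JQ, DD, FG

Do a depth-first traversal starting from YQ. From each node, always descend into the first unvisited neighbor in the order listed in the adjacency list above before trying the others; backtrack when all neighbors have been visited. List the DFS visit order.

Visit YQ
YQ → UN
UN → FG
FG → RD
RD → DG
DG → NO
NO → IS
IS → NB
NB → EB
EB → FP
FP → KY
FP → JQ
JQ → LN
LN → LW
LW → YB
YB → DD

YQ -> UN -> FG -> RD -> DG -> NO -> IS -> NB -> EB -> FP -> KY -> JQ -> LN -> LW -> YB -> DD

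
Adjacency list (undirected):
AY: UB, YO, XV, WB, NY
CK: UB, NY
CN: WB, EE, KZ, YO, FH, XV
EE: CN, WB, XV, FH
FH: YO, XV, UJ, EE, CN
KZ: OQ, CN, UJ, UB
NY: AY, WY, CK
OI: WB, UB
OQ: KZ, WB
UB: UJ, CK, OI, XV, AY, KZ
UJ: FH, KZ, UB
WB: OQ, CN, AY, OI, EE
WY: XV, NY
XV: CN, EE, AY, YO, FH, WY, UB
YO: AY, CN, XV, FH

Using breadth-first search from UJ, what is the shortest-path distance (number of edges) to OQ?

Level 0: UJ
Level 1: FH, KZ, UB
Level 2: AY, CK, CN, EE, OI, OQ, XV, YO
Level 3: NY, WB, WY
OQ first appears at level 2.

2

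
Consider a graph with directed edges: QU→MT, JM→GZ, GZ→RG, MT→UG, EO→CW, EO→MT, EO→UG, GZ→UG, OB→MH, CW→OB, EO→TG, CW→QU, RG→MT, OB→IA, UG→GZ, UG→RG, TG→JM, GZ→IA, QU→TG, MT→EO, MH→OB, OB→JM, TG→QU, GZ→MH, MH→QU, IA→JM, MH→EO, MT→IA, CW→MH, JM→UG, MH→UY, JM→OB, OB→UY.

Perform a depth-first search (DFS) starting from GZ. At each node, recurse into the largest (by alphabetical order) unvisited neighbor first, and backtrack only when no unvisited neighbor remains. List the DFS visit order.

GZ UG RG MT IA JM OB UY MH QU TG EO CW

Visit GZ
GZ → UG
UG → RG
RG → MT
MT → IA
IA → JM
JM → OB
OB → UY
OB → MH
MH → QU
QU → TG
MH → EO
EO → CW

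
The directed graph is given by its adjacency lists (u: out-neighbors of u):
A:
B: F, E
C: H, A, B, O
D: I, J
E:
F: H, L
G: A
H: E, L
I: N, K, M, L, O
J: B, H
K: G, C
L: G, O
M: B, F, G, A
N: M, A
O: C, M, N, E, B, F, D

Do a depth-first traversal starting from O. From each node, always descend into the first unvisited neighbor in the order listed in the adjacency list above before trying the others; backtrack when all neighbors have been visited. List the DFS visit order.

Visit O
O → C
C → H
H → E
H → L
L → G
G → A
C → B
B → F
O → M
O → N
O → D
D → I
I → K
D → J

O, C, H, E, L, G, A, B, F, M, N, D, I, K, J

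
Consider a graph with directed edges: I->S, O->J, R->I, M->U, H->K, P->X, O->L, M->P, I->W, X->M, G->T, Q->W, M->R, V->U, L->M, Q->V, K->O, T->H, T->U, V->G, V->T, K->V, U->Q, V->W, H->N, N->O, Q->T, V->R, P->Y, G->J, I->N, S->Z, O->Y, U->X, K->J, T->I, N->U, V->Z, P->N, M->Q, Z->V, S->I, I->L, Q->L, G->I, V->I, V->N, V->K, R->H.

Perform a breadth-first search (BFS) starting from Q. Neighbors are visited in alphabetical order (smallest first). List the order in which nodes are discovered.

Q L T V W M H I U G K N R Z P S X J O Y

Visit Q; enqueue L, T, V, W → queue [L, T, V, W]
Visit L; enqueue M → queue [T, V, W, M]
Visit T; enqueue H, I, U → queue [V, W, M, H, I, U]
Visit V; enqueue G, K, N, R, Z → queue [W, M, H, I, U, G, K, N, R, Z]
Visit W → queue [M, H, I, U, G, K, N, R, Z]
Visit M; enqueue P → queue [H, I, U, G, K, N, R, Z, P]
Visit H → queue [I, U, G, K, N, R, Z, P]
Visit I; enqueue S → queue [U, G, K, N, R, Z, P, S]
Visit U; enqueue X → queue [G, K, N, R, Z, P, S, X]
Visit G; enqueue J → queue [K, N, R, Z, P, S, X, J]
Visit K; enqueue O → queue [N, R, Z, P, S, X, J, O]
Visit N → queue [R, Z, P, S, X, J, O]
Visit R → queue [Z, P, S, X, J, O]
Visit Z → queue [P, S, X, J, O]
Visit P; enqueue Y → queue [S, X, J, O, Y]
Visit S → queue [X, J, O, Y]
Visit X → queue [J, O, Y]
Visit J → queue [O, Y]
Visit O → queue [Y]
Visit Y → queue []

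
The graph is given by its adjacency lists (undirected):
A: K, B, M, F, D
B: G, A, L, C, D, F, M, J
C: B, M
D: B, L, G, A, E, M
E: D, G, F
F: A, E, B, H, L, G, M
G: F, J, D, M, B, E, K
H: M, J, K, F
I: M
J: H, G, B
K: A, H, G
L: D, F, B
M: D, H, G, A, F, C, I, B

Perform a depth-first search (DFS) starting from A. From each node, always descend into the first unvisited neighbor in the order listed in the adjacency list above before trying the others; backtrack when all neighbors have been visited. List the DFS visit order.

Visit A
A → K
K → H
H → M
M → D
D → B
B → G
G → F
F → E
F → L
G → J
B → C
M → I

A -> K -> H -> M -> D -> B -> G -> F -> E -> L -> J -> C -> I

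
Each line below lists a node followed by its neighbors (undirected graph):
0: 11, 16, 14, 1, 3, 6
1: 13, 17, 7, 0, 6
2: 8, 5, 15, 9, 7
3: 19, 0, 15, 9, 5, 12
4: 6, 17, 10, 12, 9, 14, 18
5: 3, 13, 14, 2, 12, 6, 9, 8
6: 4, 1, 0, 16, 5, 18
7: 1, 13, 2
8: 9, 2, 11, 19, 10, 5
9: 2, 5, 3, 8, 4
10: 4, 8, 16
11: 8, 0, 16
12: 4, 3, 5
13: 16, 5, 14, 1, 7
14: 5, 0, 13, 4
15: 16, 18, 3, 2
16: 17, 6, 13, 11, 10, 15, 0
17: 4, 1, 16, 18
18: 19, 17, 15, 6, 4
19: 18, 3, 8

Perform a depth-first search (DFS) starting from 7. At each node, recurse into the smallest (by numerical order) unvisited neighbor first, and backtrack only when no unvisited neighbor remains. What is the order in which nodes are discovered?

7 -> 1 -> 0 -> 3 -> 5 -> 2 -> 8 -> 9 -> 4 -> 6 -> 16 -> 10 -> 11 -> 13 -> 14 -> 15 -> 18 -> 17 -> 19 -> 12

Visit 7
7 → 1
1 → 0
0 → 3
3 → 5
5 → 2
2 → 8
8 → 9
9 → 4
4 → 6
6 → 16
16 → 10
16 → 11
16 → 13
13 → 14
16 → 15
15 → 18
18 → 17
18 → 19
4 → 12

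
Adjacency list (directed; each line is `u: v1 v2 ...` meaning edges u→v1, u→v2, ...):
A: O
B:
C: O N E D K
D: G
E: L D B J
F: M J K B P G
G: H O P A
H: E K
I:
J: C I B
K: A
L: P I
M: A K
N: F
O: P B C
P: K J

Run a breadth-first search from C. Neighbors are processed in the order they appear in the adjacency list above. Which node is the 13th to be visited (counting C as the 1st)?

A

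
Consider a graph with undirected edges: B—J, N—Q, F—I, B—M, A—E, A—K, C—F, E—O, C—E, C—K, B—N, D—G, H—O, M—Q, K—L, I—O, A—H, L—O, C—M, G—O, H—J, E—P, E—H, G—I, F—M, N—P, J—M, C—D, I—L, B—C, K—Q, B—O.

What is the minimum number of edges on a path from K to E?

Level 0: K
Level 1: A, C, L, Q
Level 2: B, D, E, F, H, I, M, N, O
Level 3: G, J, P
E first appears at level 2.

2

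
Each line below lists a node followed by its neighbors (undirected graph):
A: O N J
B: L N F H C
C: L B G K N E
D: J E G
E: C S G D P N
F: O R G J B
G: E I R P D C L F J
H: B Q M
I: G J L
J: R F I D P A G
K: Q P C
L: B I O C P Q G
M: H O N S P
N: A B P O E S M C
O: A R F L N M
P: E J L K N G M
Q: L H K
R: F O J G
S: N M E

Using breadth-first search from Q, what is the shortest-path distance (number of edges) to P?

Level 0: Q
Level 1: H, K, L
Level 2: B, C, G, I, M, O, P
Level 3: A, D, E, F, J, N, R, S
P first appears at level 2.

2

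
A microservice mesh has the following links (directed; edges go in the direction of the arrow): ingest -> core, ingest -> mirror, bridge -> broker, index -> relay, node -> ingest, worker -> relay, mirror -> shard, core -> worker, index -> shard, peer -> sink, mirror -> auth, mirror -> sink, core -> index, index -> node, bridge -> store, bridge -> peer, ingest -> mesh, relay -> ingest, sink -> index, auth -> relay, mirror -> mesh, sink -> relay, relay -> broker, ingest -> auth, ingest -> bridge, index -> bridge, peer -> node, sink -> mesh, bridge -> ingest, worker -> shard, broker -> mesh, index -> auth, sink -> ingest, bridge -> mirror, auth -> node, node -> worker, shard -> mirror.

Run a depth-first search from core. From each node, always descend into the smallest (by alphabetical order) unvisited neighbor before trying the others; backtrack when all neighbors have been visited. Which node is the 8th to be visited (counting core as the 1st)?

Visit core
core → index
index → auth
auth → node
node → ingest
ingest → bridge
bridge → broker
broker → mesh
bridge → mirror
mirror → shard
mirror → sink
sink → relay
bridge → peer
bridge → store
node → worker

Visit order: core, index, auth, node, ingest, bridge, broker, mesh, mirror, shard, sink, relay, peer, store, worker

mesh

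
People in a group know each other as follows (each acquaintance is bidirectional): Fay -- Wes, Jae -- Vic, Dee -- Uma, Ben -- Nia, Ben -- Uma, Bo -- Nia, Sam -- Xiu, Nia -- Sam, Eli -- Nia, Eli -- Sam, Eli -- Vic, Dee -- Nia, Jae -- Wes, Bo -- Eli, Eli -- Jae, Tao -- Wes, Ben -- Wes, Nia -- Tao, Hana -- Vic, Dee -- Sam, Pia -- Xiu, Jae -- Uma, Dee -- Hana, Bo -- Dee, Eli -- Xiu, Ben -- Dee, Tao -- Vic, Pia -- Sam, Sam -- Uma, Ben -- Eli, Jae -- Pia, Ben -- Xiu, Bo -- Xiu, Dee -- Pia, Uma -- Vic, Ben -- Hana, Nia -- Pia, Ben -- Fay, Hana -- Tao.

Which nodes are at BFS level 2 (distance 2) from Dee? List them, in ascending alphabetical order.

Eli, Fay, Jae, Tao, Vic, Wes, Xiu

Level 0: Dee
Level 1: Ben, Bo, Hana, Nia, Pia, Sam, Uma
Level 2: Eli, Fay, Jae, Tao, Vic, Wes, Xiu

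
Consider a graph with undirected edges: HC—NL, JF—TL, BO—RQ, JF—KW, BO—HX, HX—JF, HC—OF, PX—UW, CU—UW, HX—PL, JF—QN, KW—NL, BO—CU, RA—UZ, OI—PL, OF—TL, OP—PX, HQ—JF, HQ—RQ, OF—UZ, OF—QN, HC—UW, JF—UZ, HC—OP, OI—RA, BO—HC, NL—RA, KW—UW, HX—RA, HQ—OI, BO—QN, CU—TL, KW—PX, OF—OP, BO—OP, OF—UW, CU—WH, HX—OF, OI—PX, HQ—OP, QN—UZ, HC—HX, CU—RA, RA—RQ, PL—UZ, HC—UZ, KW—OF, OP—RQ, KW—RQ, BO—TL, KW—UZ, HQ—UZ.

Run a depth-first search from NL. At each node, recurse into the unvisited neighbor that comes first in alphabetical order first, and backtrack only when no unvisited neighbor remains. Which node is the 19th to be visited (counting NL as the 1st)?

TL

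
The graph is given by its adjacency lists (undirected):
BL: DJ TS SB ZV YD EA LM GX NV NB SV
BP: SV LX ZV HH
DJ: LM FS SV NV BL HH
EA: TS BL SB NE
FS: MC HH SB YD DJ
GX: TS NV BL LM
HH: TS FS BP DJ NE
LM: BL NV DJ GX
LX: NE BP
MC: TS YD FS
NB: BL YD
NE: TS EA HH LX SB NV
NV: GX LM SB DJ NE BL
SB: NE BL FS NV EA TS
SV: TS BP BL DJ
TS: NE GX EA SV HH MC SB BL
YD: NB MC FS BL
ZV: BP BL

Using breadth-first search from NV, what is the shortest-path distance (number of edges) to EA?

2

Level 0: NV
Level 1: BL, DJ, GX, LM, NE, SB
Level 2: EA, FS, HH, LX, NB, SV, TS, YD, ZV
Level 3: BP, MC
EA first appears at level 2.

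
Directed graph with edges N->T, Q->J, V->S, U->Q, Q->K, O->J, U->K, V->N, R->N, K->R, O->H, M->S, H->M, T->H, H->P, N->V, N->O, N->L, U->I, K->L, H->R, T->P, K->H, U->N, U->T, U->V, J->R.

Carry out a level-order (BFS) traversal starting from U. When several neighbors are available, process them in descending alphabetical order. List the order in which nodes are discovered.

Visit U; enqueue V, T, Q, N, K, I → queue [V, T, Q, N, K, I]
Visit V; enqueue S → queue [T, Q, N, K, I, S]
Visit T; enqueue P, H → queue [Q, N, K, I, S, P, H]
Visit Q; enqueue J → queue [N, K, I, S, P, H, J]
Visit N; enqueue O, L → queue [K, I, S, P, H, J, O, L]
Visit K; enqueue R → queue [I, S, P, H, J, O, L, R]
Visit I → queue [S, P, H, J, O, L, R]
Visit S → queue [P, H, J, O, L, R]
Visit P → queue [H, J, O, L, R]
Visit H; enqueue M → queue [J, O, L, R, M]
Visit J → queue [O, L, R, M]
Visit O → queue [L, R, M]
Visit L → queue [R, M]
Visit R → queue [M]
Visit M → queue []

U -> V -> T -> Q -> N -> K -> I -> S -> P -> H -> J -> O -> L -> R -> M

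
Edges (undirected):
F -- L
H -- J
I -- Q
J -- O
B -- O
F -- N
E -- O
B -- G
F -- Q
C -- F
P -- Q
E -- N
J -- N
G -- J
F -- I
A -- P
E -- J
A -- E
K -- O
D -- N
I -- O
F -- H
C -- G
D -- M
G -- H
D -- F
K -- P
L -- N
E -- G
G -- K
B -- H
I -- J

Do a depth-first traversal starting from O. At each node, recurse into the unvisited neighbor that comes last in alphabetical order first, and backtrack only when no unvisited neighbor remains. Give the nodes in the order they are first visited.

Visit O
O → K
K → P
P → Q
Q → I
I → J
J → N
N → L
L → F
F → H
H → G
G → E
E → A
G → C
G → B
F → D
D → M

O -> K -> P -> Q -> I -> J -> N -> L -> F -> H -> G -> E -> A -> C -> B -> D -> M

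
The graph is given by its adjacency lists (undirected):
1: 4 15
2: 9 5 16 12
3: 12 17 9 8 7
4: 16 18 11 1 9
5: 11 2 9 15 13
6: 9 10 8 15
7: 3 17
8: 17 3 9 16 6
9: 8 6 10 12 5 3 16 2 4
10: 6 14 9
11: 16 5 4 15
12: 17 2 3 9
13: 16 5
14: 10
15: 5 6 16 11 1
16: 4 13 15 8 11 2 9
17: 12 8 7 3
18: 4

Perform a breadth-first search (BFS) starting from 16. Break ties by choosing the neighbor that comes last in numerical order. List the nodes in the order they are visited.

16, 15, 13, 11, 9, 8, 4, 2, 6, 5, 1, 12, 10, 3, 17, 18, 14, 7

Visit 16; enqueue 15, 13, 11, 9, 8, 4, 2 → queue [15, 13, 11, 9, 8, 4, 2]
Visit 15; enqueue 6, 5, 1 → queue [13, 11, 9, 8, 4, 2, 6, 5, 1]
Visit 13 → queue [11, 9, 8, 4, 2, 6, 5, 1]
Visit 11 → queue [9, 8, 4, 2, 6, 5, 1]
Visit 9; enqueue 12, 10, 3 → queue [8, 4, 2, 6, 5, 1, 12, 10, 3]
Visit 8; enqueue 17 → queue [4, 2, 6, 5, 1, 12, 10, 3, 17]
Visit 4; enqueue 18 → queue [2, 6, 5, 1, 12, 10, 3, 17, 18]
Visit 2 → queue [6, 5, 1, 12, 10, 3, 17, 18]
Visit 6 → queue [5, 1, 12, 10, 3, 17, 18]
Visit 5 → queue [1, 12, 10, 3, 17, 18]
Visit 1 → queue [12, 10, 3, 17, 18]
Visit 12 → queue [10, 3, 17, 18]
Visit 10; enqueue 14 → queue [3, 17, 18, 14]
Visit 3; enqueue 7 → queue [17, 18, 14, 7]
Visit 17 → queue [18, 14, 7]
Visit 18 → queue [14, 7]
Visit 14 → queue [7]
Visit 7 → queue []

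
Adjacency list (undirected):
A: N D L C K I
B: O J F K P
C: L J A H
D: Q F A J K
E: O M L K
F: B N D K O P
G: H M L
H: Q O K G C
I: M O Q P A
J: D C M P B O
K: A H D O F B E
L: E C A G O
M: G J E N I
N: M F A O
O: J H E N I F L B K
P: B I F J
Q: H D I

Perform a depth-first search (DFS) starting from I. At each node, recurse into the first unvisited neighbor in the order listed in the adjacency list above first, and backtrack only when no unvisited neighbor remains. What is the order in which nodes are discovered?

I, M, G, H, Q, D, F, B, O, J, C, L, E, K, A, N, P

Visit I
I → M
M → G
G → H
H → Q
Q → D
D → F
F → B
B → O
O → J
J → C
C → L
L → E
E → K
K → A
A → N
J → P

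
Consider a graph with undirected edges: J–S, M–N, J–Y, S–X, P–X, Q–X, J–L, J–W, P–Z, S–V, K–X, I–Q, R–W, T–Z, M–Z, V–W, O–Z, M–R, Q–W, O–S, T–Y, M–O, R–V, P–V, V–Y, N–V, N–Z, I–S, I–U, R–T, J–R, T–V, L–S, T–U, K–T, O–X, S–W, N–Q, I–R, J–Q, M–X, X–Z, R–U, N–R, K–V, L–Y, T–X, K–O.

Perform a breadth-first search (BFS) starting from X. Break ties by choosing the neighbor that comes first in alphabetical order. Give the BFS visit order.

Visit X; enqueue K, M, O, P, Q, S, T, Z → queue [K, M, O, P, Q, S, T, Z]
Visit K; enqueue V → queue [M, O, P, Q, S, T, Z, V]
Visit M; enqueue N, R → queue [O, P, Q, S, T, Z, V, N, R]
Visit O → queue [P, Q, S, T, Z, V, N, R]
Visit P → queue [Q, S, T, Z, V, N, R]
Visit Q; enqueue I, J, W → queue [S, T, Z, V, N, R, I, J, W]
Visit S; enqueue L → queue [T, Z, V, N, R, I, J, W, L]
Visit T; enqueue U, Y → queue [Z, V, N, R, I, J, W, L, U, Y]
Visit Z → queue [V, N, R, I, J, W, L, U, Y]
Visit V → queue [N, R, I, J, W, L, U, Y]
Visit N → queue [R, I, J, W, L, U, Y]
Visit R → queue [I, J, W, L, U, Y]
Visit I → queue [J, W, L, U, Y]
Visit J → queue [W, L, U, Y]
Visit W → queue [L, U, Y]
Visit L → queue [U, Y]
Visit U → queue [Y]
Visit Y → queue []

X, K, M, O, P, Q, S, T, Z, V, N, R, I, J, W, L, U, Y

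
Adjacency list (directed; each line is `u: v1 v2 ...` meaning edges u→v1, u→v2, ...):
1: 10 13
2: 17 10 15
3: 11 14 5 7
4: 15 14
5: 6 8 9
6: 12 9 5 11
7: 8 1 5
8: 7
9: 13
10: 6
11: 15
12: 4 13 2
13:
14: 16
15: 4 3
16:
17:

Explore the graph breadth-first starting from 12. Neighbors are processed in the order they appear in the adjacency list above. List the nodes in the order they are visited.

12 4 13 2 15 14 17 10 3 16 6 11 5 7 9 8 1

Visit 12; enqueue 4, 13, 2 → queue [4, 13, 2]
Visit 4; enqueue 15, 14 → queue [13, 2, 15, 14]
Visit 13 → queue [2, 15, 14]
Visit 2; enqueue 17, 10 → queue [15, 14, 17, 10]
Visit 15; enqueue 3 → queue [14, 17, 10, 3]
Visit 14; enqueue 16 → queue [17, 10, 3, 16]
Visit 17 → queue [10, 3, 16]
Visit 10; enqueue 6 → queue [3, 16, 6]
Visit 3; enqueue 11, 5, 7 → queue [16, 6, 11, 5, 7]
Visit 16 → queue [6, 11, 5, 7]
Visit 6; enqueue 9 → queue [11, 5, 7, 9]
Visit 11 → queue [5, 7, 9]
Visit 5; enqueue 8 → queue [7, 9, 8]
Visit 7; enqueue 1 → queue [9, 8, 1]
Visit 9 → queue [8, 1]
Visit 8 → queue [1]
Visit 1 → queue []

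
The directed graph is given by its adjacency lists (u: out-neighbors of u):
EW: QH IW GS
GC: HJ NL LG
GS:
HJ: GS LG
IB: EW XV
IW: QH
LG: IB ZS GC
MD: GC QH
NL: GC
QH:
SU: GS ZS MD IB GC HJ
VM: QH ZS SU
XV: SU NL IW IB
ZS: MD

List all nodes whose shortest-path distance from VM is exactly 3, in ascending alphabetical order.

EW, LG, NL, XV

Level 0: VM
Level 1: QH, SU, ZS
Level 2: GC, GS, HJ, IB, MD
Level 3: EW, LG, NL, XV
Level 4: IW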